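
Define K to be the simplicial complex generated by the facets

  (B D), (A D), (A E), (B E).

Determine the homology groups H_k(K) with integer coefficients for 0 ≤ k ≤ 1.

H_0 ≅ Z,  H_1 ≅ Z.

Order the vertices as A < B < D < E. Listing each simplex with vertices in this order, K has dimension 1 with simplices:

  0-simplices (4): A, B, D, E
  1-simplices (4): AD, AE, BD, BE

Hence C_0 ≅ Z^4, C_1 ≅ Z^4.

∂_1: C_1 → C_0 is given by ∂[p,q] = [q] − [p].
As a 4×4 matrix over Z this has rank 3, with invariant factors (1,1,1).

Reading off H_k = ker ∂_k / im ∂_{k+1}:

  H_0: rank C_0 − rank ∂_1 = 4 − 3 = 1, and the invariant factors of ∂_1 are all 1, so H_0 ≅ Z.
  H_1: rank ker ∂_1 − rank ∂_2 = (4 − 3) − 0 = 1, and there is no ∂_2, so H_1 ≅ Z.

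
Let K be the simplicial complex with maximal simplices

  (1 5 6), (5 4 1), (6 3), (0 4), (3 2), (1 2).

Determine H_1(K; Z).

We work with the vertex ordering 0 < 1 < 2 < 3 < 4 < 5 < 6. The simplices of K, each written with vertices in increasing order, are:

  0-simplices (7): [0], [1], [2], [3], [4], [5], [6]
  1-simplices (9): [0,4], [1,2], [1,4], [1,5], [1,6], [2,3], [3,6], [4,5], [5,6]
  2-simplices (2): [1,4,5], [1,5,6]

Hence C_0 ≅ Z^7, C_1 ≅ Z^9, C_2 ≅ Z^2.

Boundary ∂_1: C_1 → C_0 maps an edge to its endpoints' difference, ∂[p,q] = q − p.
As a 7×9 matrix over Z this has rank 6, with invariant factors (1,1,1,1,1,1).

∂_2: C_2 → C_1 acts by ∂[p,q,r] = [q,r] − [p,r] + [p,q]. For instance
  ∂[1,4,5] = [4,5] − [1,5] + [1,4],
  ∂[1,5,6] = [5,6] − [1,6] + [1,5].
The resulting 9×2 matrix has rank 2, and its Smith normal form has invariant factors (1,1).

Now H_k = ker ∂_k / im ∂_{k+1}, so:

  H_1: rank ker ∂_1 − rank ∂_2 = (9 − 6) − 2 = 1, and the invariant factors of ∂_2 are all 1, so H_1 ≅ Z.

H_1 ≅ Z.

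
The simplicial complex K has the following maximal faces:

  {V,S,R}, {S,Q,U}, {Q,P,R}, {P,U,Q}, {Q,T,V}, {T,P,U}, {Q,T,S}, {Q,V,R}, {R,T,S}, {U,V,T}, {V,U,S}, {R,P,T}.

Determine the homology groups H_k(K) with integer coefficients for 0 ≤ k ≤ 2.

H_0 = Z,  H_1 = Z/2,  H_2 = 0.

Fix the vertex order P < Q < R < S < T < U < V and write every simplex with vertices in increasing order. Then dim K = 2 and the simplices of K are:

  0-simplices (7): P, Q, R, S, T, U, V
  1-simplices (18): PQ, PR, PT, PU, QR, QS, QT, QU, QV, RS, RT, RV, ST, SU, SV, TU, TV, UV
  2-simplices (12): PQR, PQU, PRT, PTU, QRV, QST, QSU, QTV, RST, RSV, SUV, TUV

Hence C_0 ≅ Z^7, C_1 ≅ Z^18, C_2 ≅ Z^12.

∂_1: C_1 → C_0 sends each edge [p,q] (with p < q) to q − p.
The resulting 7×18 matrix has rank 6, and its Smith normal form has invariant factors (1,1,1,1,1,1).

Boundary ∂_2: C_2 → C_1 acts by ∂[p,q,r] = [q,r] − [p,r] + [p,q]. For instance
  ∂QRV = RV − QV + QR,
  ∂TUV = UV − TV + TU.
The resulting 18×12 matrix has rank 12, and its Smith normal form has invariant factors (1,1,1,1,1,1,1,1,1,1,1,2).

Now H_k = ker ∂_k / im ∂_{k+1}, so:

  H_0: rank C_0 − rank ∂_1 = 7 − 6 = 1, and the invariant factors of ∂_1 are all 1, so H_0 = Z.
  H_1: rank ker ∂_1 − rank ∂_2 = (18 − 6) − 12 = 0, and ∂_2 has invariant factor 2 > 1, so H_1 = Z/2.
  H_2: rank ker ∂_2 − rank ∂_3 = (12 − 12) − 0 = 0, and there is no ∂_3, so H_2 = 0.

(K is a triangulation of the real projective plane RP^2.)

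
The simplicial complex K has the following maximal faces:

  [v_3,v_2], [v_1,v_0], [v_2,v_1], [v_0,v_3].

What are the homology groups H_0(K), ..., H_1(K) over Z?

Take the total order v_0 < v_1 < v_2 < v_3 on the vertex set. Then K (dimension 1) consists of the simplices:

  0-simplices (4): [v_0], [v_1], [v_2], [v_3]
  1-simplices (4): [v_0,v_1], [v_0,v_3], [v_1,v_2], [v_2,v_3]

giving chain groups C_0 ≅ Z^4, C_1 ≅ Z^4.

∂_1: C_1 → C_0 maps an edge to its endpoints' difference, ∂[p,q] = q − p.
The 4×4 boundary matrix has rank 3 and Smith normal form diag(1,1,1).

Now H_k = ker ∂_k / im ∂_{k+1}, so:

  H_0: rank C_0 − rank ∂_1 = 4 − 3 = 1, and the invariant factors of ∂_1 are all 1, so H_0 = Z.
  H_1: rank ker ∂_1 − rank ∂_2 = (4 − 3) − 0 = 1, and there is no ∂_2, so H_1 = Z.

H_0 = Z,  H_1 = Z.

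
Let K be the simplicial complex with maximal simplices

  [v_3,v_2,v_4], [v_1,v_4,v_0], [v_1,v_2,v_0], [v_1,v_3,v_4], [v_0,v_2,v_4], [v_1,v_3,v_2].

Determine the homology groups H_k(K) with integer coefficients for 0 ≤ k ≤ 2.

H_0 = Z,  H_1 = 0,  H_2 = Z.

We work with the vertex ordering v_0 < v_1 < v_2 < v_3 < v_4. The simplices of K, each written with vertices in increasing order, are:

  0-simplices (5): [v_0], [v_1], [v_2], [v_3], [v_4]
  1-simplices (9): [v_0,v_1], [v_0,v_2], [v_0,v_4], [v_1,v_2], [v_1,v_3], [v_1,v_4], [v_2,v_3], [v_2,v_4], [v_3,v_4]
  2-simplices (6): [v_0,v_1,v_2], [v_0,v_1,v_4], [v_0,v_2,v_4], [v_1,v_2,v_3], [v_1,v_3,v_4], [v_2,v_3,v_4]

giving chain groups C_0 ≅ Z^5, C_1 ≅ Z^9, C_2 ≅ Z^6.

Boundary ∂_1: C_1 → C_0 sends each edge [p,q] (with p < q) to q − p. For instance
  ∂[v_0,v_4] = [v_4] − [v_0].
As a 5×9 matrix over Z this has rank 4, with invariant factors (1,1,1,1).

∂_2: C_2 → C_1 sends each 2-simplex [p,q,r] to [q,r] − [p,r] + [p,q]. For instance
  ∂[v_0,v_1,v_2] = [v_1,v_2] − [v_0,v_2] + [v_0,v_1],
  ∂[v_0,v_1,v_4] = [v_1,v_4] − [v_0,v_4] + [v_0,v_1].
As a 9×6 matrix over Z this has rank 5, with invariant factors (1,1,1,1,1).

Now H_k = ker ∂_k / im ∂_{k+1}, so:

  H_0: rank C_0 − rank ∂_1 = 5 − 4 = 1, and the invariant factors of ∂_1 are all 1, so H_0 = Z.
  H_1: rank ker ∂_1 − rank ∂_2 = (9 − 4) − 5 = 0, and the invariant factors of ∂_2 are all 1, so H_1 = 0.
  H_2: rank ker ∂_2 − rank ∂_3 = (6 − 5) − 0 = 1, and there is no ∂_3, so H_2 = Z.

As a check, the Euler characteristic is 5 − 9 + 6 = 2, which agrees with 1 − 0 + 1 = 2.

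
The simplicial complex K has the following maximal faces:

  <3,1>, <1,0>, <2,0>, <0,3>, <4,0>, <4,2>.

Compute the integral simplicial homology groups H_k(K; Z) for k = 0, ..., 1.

H_0 = Z,  H_1 = Z^2.

We work with the vertex ordering 0 < 1 < 2 < 3 < 4. The simplices of K, each written with vertices in increasing order, are:

  0-simplices (5): [0], [1], [2], [3], [4]
  1-simplices (6): [0,1], [0,2], [0,3], [0,4], [1,3], [2,4]

giving chain groups C_0 ≅ Z^5, C_1 ≅ Z^6.

The boundary map ∂_1: C_1 → C_0 maps an edge to its endpoints' difference, ∂[p,q] = q − p. For instance
  ∂[0,2] = [2] − [0].
The 5×6 boundary matrix has rank 4 and Smith normal form diag(1,1,1,1).

Computing H_k = (kernel of ∂_k) / (image of ∂_{k+1}):

  H_0: rank C_0 − rank ∂_1 = 5 − 4 = 1, and the invariant factors of ∂_1 are all 1, so H_0 ≅ Z.
  H_1: rank ker ∂_1 − rank ∂_2 = (6 − 4) − 0 = 2, and there is no ∂_2, so H_1 ≅ Z^2.

As a check, the Euler characteristic is 5 − 6 = -1, which agrees with 1 − 2 = -1.
(K is a triangulation of a wedge of 2 circles.)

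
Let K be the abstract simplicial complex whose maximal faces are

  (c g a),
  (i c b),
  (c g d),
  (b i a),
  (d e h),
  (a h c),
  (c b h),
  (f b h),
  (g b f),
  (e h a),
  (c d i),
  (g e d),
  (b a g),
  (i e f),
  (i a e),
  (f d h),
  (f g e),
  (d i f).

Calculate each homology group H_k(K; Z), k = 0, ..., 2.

Order the vertices as a < b < c < d < e < f < g < h < i. Listing each simplex with vertices in this order, K has dimension 2 with simplices:

  0-simplices (9): a, b, c, d, e, f, g, h, i
  1-simplices (27): ab, ac, ae, ag, ah, ai, bc, bf, bg, bh, bi, cd, cg, ch, ci, de, df, dg, dh, di, ef, eg, eh, ei, fg, fh, fi
  2-simplices (18): abg, abi, acg, ach, aeh, aei, bch, bci, bfg, bfh, cdg, cdi, deg, deh, dfh, dfi, efg, efi

Hence C_0 ≅ Z^9, C_1 ≅ Z^27, C_2 ≅ Z^18.

Boundary ∂_1: C_1 → C_0 sends each edge [p,q] (with p < q) to q − p. For instance
  ∂ag = g − a.
As a 9×27 matrix over Z this has rank 8, with invariant factors (1,1,1,1,1,1,1,1).

∂_2: C_2 → C_1 maps a triangle to the signed sum of its edges. For instance
  ∂ach = ch − ah + ac,
  ∂cdi = di − ci + cd.
As a 27×18 matrix over Z this has rank 18, with invariant factors (1,1,1,1,1,1,1,1,1,1,1,1,1,1,1,1,1,2).

Computing H_k = (kernel of ∂_k) / (image of ∂_{k+1}):

  H_0: rank C_0 − rank ∂_1 = 9 − 8 = 1, and the invariant factors of ∂_1 are all 1, so H_0 ≅ Z.
  H_1: rank ker ∂_1 − rank ∂_2 = (27 − 8) − 18 = 1, and ∂_2 has invariant factor 2 > 1, so H_1 ≅ Z ⊕ Z/2.
  H_2: rank ker ∂_2 − rank ∂_3 = (18 − 18) − 0 = 0, and there is no ∂_3, so H_2 ≅ 0.

H_0 = Z,  H_1 = Z ⊕ Z/2,  H_2 = 0.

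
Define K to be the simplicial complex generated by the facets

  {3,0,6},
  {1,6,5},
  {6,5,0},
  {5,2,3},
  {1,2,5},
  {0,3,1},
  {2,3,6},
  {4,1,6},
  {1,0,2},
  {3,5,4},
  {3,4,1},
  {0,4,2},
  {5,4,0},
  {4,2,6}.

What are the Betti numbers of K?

Fix the vertex order 0 < 1 < 2 < 3 < 4 < 5 < 6 and write every simplex with vertices in increasing order. Then dim K = 2 and the simplices of K are:

  0-simplices (7): [0], [1], [2], [3], [4], [5], [6]
  1-simplices (21): [0,1], [0,2], [0,3], [0,4], [0,5], [0,6], [1,2], [1,3], [1,4], [1,5], [1,6], [2,3], [2,4], [2,5], [2,6], [3,4], [3,5], [3,6], [4,5], [4,6], [5,6]
  2-simplices (14): [0,1,2], [0,1,3], [0,2,4], [0,3,6], [0,4,5], [0,5,6], [1,2,5], [1,3,4], [1,4,6], [1,5,6], [2,3,5], [2,3,6], [2,4,6], [3,4,5]

giving chain groups C_0 ≅ Z^7, C_1 ≅ Z^21, C_2 ≅ Z^14.

∂_1: C_1 → C_0 sends each edge [p,q] (with p < q) to q − p.
This gives a 7×21 integer matrix of rank 6; reducing to Smith normal form yields diagonal entries (1,1,1,1,1,1).

∂_2: C_2 → C_1 sends each 2-simplex [p,q,r] to [q,r] − [p,r] + [p,q]. For instance
  ∂[1,3,4] = [3,4] − [1,4] + [1,3],
  ∂[1,2,5] = [2,5] − [1,5] + [1,2].
The resulting 21×14 matrix has rank 13, and its Smith normal form has invariant factors (1,1,1,1,1,1,1,1,1,1,1,1,1).

From H_k ≅ ker(∂_k) / im(∂_{k+1}) we obtain:

  H_0: rank C_0 − rank ∂_1 = 7 − 6 = 1, and the invariant factors of ∂_1 are all 1, so H_0 ≅ Z.
  H_1: rank ker ∂_1 − rank ∂_2 = (21 − 6) − 13 = 2, and the invariant factors of ∂_2 are all 1, so H_1 ≅ Z^2.
  H_2: rank ker ∂_2 − rank ∂_3 = (14 − 13) − 0 = 1, and there is no ∂_3, so H_2 ≅ Z.

Hence the Betti numbers are b_0 = 1, b_1 = 2, b_2 = 1.

b_0 = 1, b_1 = 2, b_2 = 1.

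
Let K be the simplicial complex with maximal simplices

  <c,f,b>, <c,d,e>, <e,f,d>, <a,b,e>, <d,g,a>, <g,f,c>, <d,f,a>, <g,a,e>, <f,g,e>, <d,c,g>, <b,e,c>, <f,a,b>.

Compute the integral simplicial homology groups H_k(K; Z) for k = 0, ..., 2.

H_0 ≅ Z,  H_1 ≅ Z/2Z,  H_2 = 0.

Take the total order a < b < c < d < e < f < g on the vertex set. Then K (dimension 2) consists of the simplices:

  0-simplices (7): a, b, c, d, e, f, g
  1-simplices (18): ab, ad, ae, af, ag, bc, be, bf, cd, ce, cf, cg, de, df, dg, ef, eg, fg
  2-simplices (12): abe, abf, adf, adg, aeg, bce, bcf, cde, cdg, cfg, def, efg

giving chain groups C_0 ≅ Z^7, C_1 ≅ Z^18, C_2 ≅ Z^12.

∂_1: C_1 → C_0 is given by ∂[p,q] = [q] − [p]. For instance
  ∂bf = f − b.
The 7×18 boundary matrix has rank 6 and Smith normal form diag(1,1,1,1,1,1).

The boundary map ∂_2: C_2 → C_1 sends each 2-simplex [p,q,r] to [q,r] − [p,r] + [p,q]. For instance
  ∂abe = be − ae + ab,
  ∂aeg = eg − ag + ae.
The resulting 18×12 matrix has rank 12, and its Smith normal form has invariant factors (1,1,1,1,1,1,1,1,1,1,1,2).

Reading off H_k = ker ∂_k / im ∂_{k+1}:

  H_0: rank C_0 − rank ∂_1 = 7 − 6 = 1, and the invariant factors of ∂_1 are all 1, so H_0 ≅ Z.
  H_1: rank ker ∂_1 − rank ∂_2 = (18 − 6) − 12 = 0, and ∂_2 has invariant factor 2 > 1, so H_1 ≅ Z/2Z.
  H_2: rank ker ∂_2 − rank ∂_3 = (12 − 12) − 0 = 0, and there is no ∂_3, so H_2 ≅ 0.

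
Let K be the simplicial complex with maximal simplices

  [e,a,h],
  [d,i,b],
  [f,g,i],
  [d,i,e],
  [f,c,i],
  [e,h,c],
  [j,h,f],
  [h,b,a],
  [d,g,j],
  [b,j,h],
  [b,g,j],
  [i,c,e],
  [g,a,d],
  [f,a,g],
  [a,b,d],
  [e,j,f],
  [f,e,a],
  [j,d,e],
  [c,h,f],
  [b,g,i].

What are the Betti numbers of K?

b_0 = 1, b_1 = 1, b_2 = 0.

Fix the vertex order a < b < c < d < e < f < g < h < i < j and write every simplex with vertices in increasing order. Then dim K = 2 and the simplices of K are:

  0-simplices (10): a, b, c, d, e, f, g, h, i, j
  1-simplices (30): ab, ad, ae, af, ag, ah, bd, bg, bh, bi, bj, ce, cf, ch, ci, de, dg, di, dj, ef, eh, ei, ej, fg, fh, fi, fj, gi, gj, hj
  2-simplices (20): abd, abh, adg, aef, aeh, afg, bdi, bgi, bgj, bhj, ceh, cei, cfh, cfi, dei, dej, dgj, efj, fgi, fhj

so the chain groups are C_0 ≅ Z^10, C_1 ≅ Z^30, C_2 ≅ Z^20.

Boundary ∂_1: C_1 → C_0 is given by ∂[p,q] = [q] − [p].
This gives a 10×30 integer matrix of rank 9; reducing to Smith normal form yields diagonal entries (1,1,1,1,1,1,1,1,1).

Boundary ∂_2: C_2 → C_1 acts by ∂[p,q,r] = [q,r] − [p,r] + [p,q]. For instance
  ∂cfi = fi − ci + cf,
  ∂bhj = hj − bj + bh.
The resulting 30×20 matrix has rank 20, and its Smith normal form has invariant factors (1,1,1,1,1,1,1,1,1,1,1,1,1,1,1,1,1,1,1,2).

From H_k ≅ ker(∂_k) / im(∂_{k+1}) we obtain:

  H_0: rank C_0 − rank ∂_1 = 10 − 9 = 1, and the invariant factors of ∂_1 are all 1, so H_0 ≅ Z.
  H_1: rank ker ∂_1 − rank ∂_2 = (30 − 9) − 20 = 1, and ∂_2 has invariant factor 2 > 1, so H_1 ≅ Z ⊕ Z/2.
  H_2: rank ker ∂_2 − rank ∂_3 = (20 − 20) − 0 = 0, and there is no ∂_3, so H_2 ≅ 0.

Hence the Betti numbers are b_0 = 1, b_1 = 1, b_2 = 0.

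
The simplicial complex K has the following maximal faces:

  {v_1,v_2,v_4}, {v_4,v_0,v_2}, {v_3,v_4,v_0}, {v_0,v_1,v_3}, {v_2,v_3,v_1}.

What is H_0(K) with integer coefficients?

H_0 ≅ Z.

Fix the vertex order v_0 < v_1 < v_2 < v_3 < v_4 and write every simplex with vertices in increasing order. Then dim K = 2 and the simplices of K are:

  0-simplices (5): [v_0], [v_1], [v_2], [v_3], [v_4]
  1-simplices (10): [v_0,v_1], [v_0,v_2], [v_0,v_3], [v_0,v_4], [v_1,v_2], [v_1,v_3], [v_1,v_4], [v_2,v_3], [v_2,v_4], [v_3,v_4]
  2-simplices (5): [v_0,v_1,v_3], [v_0,v_2,v_4], [v_0,v_3,v_4], [v_1,v_2,v_3], [v_1,v_2,v_4]

so the chain groups are C_0 ≅ Z^5, C_1 ≅ Z^10, C_2 ≅ Z^5.

The boundary map ∂_1: C_1 → C_0 maps an edge to its endpoints' difference, ∂[p,q] = q − p.
As a 5×10 matrix over Z this has rank 4, with invariant factors (1,1,1,1).

The boundary map ∂_2: C_2 → C_1 acts by ∂[p,q,r] = [q,r] − [p,r] + [p,q]. For instance
  ∂[v_0,v_3,v_4] = [v_3,v_4] − [v_0,v_4] + [v_0,v_3],
  ∂[v_1,v_2,v_4] = [v_2,v_4] − [v_1,v_4] + [v_1,v_2].
The 10×5 boundary matrix has rank 5 and Smith normal form diag(1,1,1,1,1).

From H_k ≅ ker(∂_k) / im(∂_{k+1}) we obtain:

  H_0: rank C_0 − rank ∂_1 = 5 − 4 = 1, and the invariant factors of ∂_1 are all 1, so H_0 ≅ Z.

(K is a triangulation of the Möbius band.)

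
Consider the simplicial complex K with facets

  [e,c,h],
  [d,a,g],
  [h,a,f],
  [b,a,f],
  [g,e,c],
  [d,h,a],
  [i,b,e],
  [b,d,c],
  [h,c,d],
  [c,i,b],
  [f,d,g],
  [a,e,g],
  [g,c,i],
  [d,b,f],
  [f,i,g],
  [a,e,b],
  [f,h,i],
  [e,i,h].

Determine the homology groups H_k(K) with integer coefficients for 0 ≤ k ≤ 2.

H_0 = Z,  H_1 = Z ⊕ Z_2,  H_2 = 0.

Order the vertices as a < b < c < d < e < f < g < h < i. Listing each simplex with vertices in this order, K has dimension 2 with simplices:

  0-simplices (9): a, b, c, d, e, f, g, h, i
  1-simplices (27): ab, ad, ae, af, ag, ah, bc, bd, be, bf, bi, cd, ce, cg, ch, ci, df, dg, dh, eg, eh, ei, fg, fh, fi, gi, hi
  2-simplices (18): abe, abf, adg, adh, aeg, afh, bcd, bci, bdf, bei, cdh, ceg, ceh, cgi, dfg, ehi, fgi, fhi

Hence C_0 ≅ Z^9, C_1 ≅ Z^27, C_2 ≅ Z^18.

∂_1: C_1 → C_0 sends each edge [p,q] (with p < q) to q − p.
The 9×27 boundary matrix has rank 8 and Smith normal form diag(1,1,1,1,1,1,1,1).

Boundary ∂_2: C_2 → C_1 acts by ∂[p,q,r] = [q,r] − [p,r] + [p,q]. For instance
  ∂afh = fh − ah + af,
  ∂bcd = cd − bd + bc.
As a 27×18 matrix over Z this has rank 18, with invariant factors (1,1,1,1,1,1,1,1,1,1,1,1,1,1,1,1,1,2).

From H_k ≅ ker(∂_k) / im(∂_{k+1}) we obtain:

  H_0: rank C_0 − rank ∂_1 = 9 − 8 = 1, and the invariant factors of ∂_1 are all 1, so H_0 = Z.
  H_1: rank ker ∂_1 − rank ∂_2 = (27 − 8) − 18 = 1, and ∂_2 has invariant factor 2 > 1, so H_1 = Z ⊕ Z_2.
  H_2: rank ker ∂_2 − rank ∂_3 = (18 − 18) − 0 = 0, and there is no ∂_3, so H_2 = 0.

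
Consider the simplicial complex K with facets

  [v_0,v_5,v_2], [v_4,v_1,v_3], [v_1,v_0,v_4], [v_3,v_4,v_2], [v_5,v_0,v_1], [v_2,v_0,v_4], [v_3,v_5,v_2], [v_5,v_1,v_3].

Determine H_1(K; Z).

K has 6 vertices, 12 edges, 8 triangles.
rank ∂_1 = 5, rank ∂_2 = 7 ⇒ b_1 = 12 − 5 − 7 = 0; all invariant factors of ∂_2 are 1 so no torsion. So H_1 ≅ 0.

H_1 ≅ 0.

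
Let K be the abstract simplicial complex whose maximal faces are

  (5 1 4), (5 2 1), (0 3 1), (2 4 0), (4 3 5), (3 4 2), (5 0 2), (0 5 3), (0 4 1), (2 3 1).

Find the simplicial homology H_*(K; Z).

H_0 = Z,  H_1 = Z/2,  H_2 = 0.

Take the total order 0 < 1 < 2 < 3 < 4 < 5 on the vertex set. Then K (dimension 2) consists of the simplices:

  0-simplices (6): [0], [1], [2], [3], [4], [5]
  1-simplices (15): [0,1], [0,2], [0,3], [0,4], [0,5], [1,2], [1,3], [1,4], [1,5], [2,3], [2,4], [2,5], [3,4], [3,5], [4,5]
  2-simplices (10): [0,1,3], [0,1,4], [0,2,4], [0,2,5], [0,3,5], [1,2,3], [1,2,5], [1,4,5], [2,3,4], [3,4,5]

Hence C_0 ≅ Z^6, C_1 ≅ Z^15, C_2 ≅ Z^10.

Boundary ∂_1: C_1 → C_0 maps an edge to its endpoints' difference, ∂[p,q] = q − p. For instance
  ∂[1,3] = [3] − [1].
The resulting 6×15 matrix has rank 5, and its Smith normal form has invariant factors (1,1,1,1,1).

Boundary ∂_2: C_2 → C_1 acts by ∂[p,q,r] = [q,r] − [p,r] + [p,q]. For instance
  ∂[3,4,5] = [4,5] − [3,5] + [3,4],
  ∂[0,1,4] = [1,4] − [0,4] + [0,1].
The 15×10 boundary matrix has rank 10 and Smith normal form diag(1,1,1,1,1,1,1,1,1,2).

Now H_k = ker ∂_k / im ∂_{k+1}, so:

  H_0: rank C_0 − rank ∂_1 = 6 − 5 = 1, and the invariant factors of ∂_1 are all 1, so H_0 ≅ Z.
  H_1: rank ker ∂_1 − rank ∂_2 = (15 − 5) − 10 = 0, and ∂_2 has invariant factor 2 > 1, so H_1 ≅ Z/2.
  H_2: rank ker ∂_2 − rank ∂_3 = (10 − 10) − 0 = 0, and there is no ∂_3, so H_2 ≅ 0.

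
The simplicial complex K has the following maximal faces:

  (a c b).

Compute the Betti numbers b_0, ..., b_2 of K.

b_0 = 1, b_1 = 0, b_2 = 0.

We work with the vertex ordering a < b < c. The simplices of K, each written with vertices in increasing order, are:

  0-simplices (3): a, b, c
  1-simplices (3): ab, ac, bc
  2-simplices (1): abc

so the chain groups are C_0 ≅ Z^3, C_1 ≅ Z^3, C_2 ≅ Z^1.

∂_1: C_1 → C_0 is given by ∂[p,q] = [q] − [p]. For instance
  ∂ac = c − a.
The 3×3 boundary matrix has rank 2 and Smith normal form diag(1,1).

The boundary map ∂_2: C_2 → C_1 maps a triangle to the signed sum of its edges. For instance
  ∂abc = bc − ac + ab.
As a 3×1 matrix over Z this has rank 1, with invariant factors (1).

Now H_k = ker ∂_k / im ∂_{k+1}, so:

  H_0: rank C_0 − rank ∂_1 = 3 − 2 = 1, and the invariant factors of ∂_1 are all 1, so H_0 = Z.
  H_1: rank ker ∂_1 − rank ∂_2 = (3 − 2) − 1 = 0, and the invariant factors of ∂_2 are all 1, so H_1 = 0.
  H_2: rank ker ∂_2 − rank ∂_3 = (1 − 1) − 0 = 0, and there is no ∂_3, so H_2 = 0.

(K is a triangulation of the 2-simplex.)

Hence the Betti numbers are b_0 = 1, b_1 = 0, b_2 = 0.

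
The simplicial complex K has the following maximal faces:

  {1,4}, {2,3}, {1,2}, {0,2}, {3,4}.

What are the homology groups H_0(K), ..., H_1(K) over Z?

Fix the vertex order 0 < 1 < 2 < 3 < 4 and write every simplex with vertices in increasing order. Then dim K = 1 and the simplices of K are:

  0-simplices (5): [0], [1], [2], [3], [4]
  1-simplices (5): [0,2], [1,2], [1,4], [2,3], [3,4]

Hence C_0 ≅ Z^5, C_1 ≅ Z^5.

The boundary map ∂_1: C_1 → C_0 maps an edge to its endpoints' difference, ∂[p,q] = q − p.
This gives a 5×5 integer matrix of rank 4; reducing to Smith normal form yields diagonal entries (1,1,1,1).

From H_k ≅ ker(∂_k) / im(∂_{k+1}) we obtain:

  H_0: rank C_0 − rank ∂_1 = 5 − 4 = 1, and the invariant factors of ∂_1 are all 1, so H_0 ≅ Z.
  H_1: rank ker ∂_1 − rank ∂_2 = (5 − 4) − 0 = 1, and there is no ∂_2, so H_1 ≅ Z.

H_0 = Z,  H_1 = Z.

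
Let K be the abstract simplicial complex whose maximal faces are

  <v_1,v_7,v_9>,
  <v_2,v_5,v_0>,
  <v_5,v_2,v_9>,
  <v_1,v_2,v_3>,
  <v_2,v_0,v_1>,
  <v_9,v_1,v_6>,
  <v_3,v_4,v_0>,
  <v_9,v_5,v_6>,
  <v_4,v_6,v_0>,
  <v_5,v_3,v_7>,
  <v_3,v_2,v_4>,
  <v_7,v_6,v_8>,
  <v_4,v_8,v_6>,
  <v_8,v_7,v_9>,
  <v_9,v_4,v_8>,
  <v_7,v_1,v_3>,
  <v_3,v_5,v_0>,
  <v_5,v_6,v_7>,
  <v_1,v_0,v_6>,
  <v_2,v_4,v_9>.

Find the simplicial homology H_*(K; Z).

K has 10 vertices, 30 edges, 20 triangles.
rank ∂_0 = 0, rank ∂_1 = 9 ⇒ b_0 = 10 − 0 − 9 = 1; all invariant factors of ∂_1 are 1 so no torsion. So H_0 = Z.
rank ∂_1 = 9, rank ∂_2 = 20 ⇒ b_1 = 30 − 9 − 20 = 1; ∂_2 has invariant factor(s) [2] giving torsion. So H_1 = Z × Z/2.
rank ∂_2 = 20, rank ∂_3 = 0 ⇒ b_2 = 20 − 20 − 0 = 0. So H_2 = 0.

H_0 ≅ Z,  H_1 ≅ Z × Z/2,  H_2 = 0.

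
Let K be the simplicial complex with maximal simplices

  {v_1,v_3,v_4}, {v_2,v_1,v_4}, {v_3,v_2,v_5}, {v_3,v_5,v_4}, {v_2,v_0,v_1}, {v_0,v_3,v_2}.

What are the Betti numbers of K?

K has 6 vertices, 12 edges, 6 triangles.
rank ∂_0 = 0, rank ∂_1 = 5 ⇒ b_0 = 6 − 0 − 5 = 1; all invariant factors of ∂_1 are 1 so no torsion. So H_0 = Z.
rank ∂_1 = 5, rank ∂_2 = 6 ⇒ b_1 = 12 − 5 − 6 = 1; all invariant factors of ∂_2 are 1 so no torsion. So H_1 = Z.
rank ∂_2 = 6, rank ∂_3 = 0 ⇒ b_2 = 6 − 6 − 0 = 0. So H_2 = 0.

b_0 = 1, b_1 = 1, b_2 = 0.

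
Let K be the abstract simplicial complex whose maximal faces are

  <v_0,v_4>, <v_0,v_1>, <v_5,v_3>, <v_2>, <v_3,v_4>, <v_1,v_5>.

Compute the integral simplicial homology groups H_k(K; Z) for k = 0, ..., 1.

Order the vertices as v_0 < v_1 < v_2 < v_3 < v_4 < v_5. Listing each simplex with vertices in this order, K has dimension 1 with simplices:

  0-simplices (6): [v_0], [v_1], [v_2], [v_3], [v_4], [v_5]
  1-simplices (5): [v_0,v_1], [v_0,v_4], [v_1,v_5], [v_3,v_4], [v_3,v_5]

so the chain groups are C_0 ≅ Z^6, C_1 ≅ Z^5.

The boundary map ∂_1: C_1 → C_0 sends each edge [p,q] (with p < q) to q − p. For instance
  ∂[v_3,v_4] = [v_4] − [v_3].
The resulting 6×5 matrix has rank 4, and its Smith normal form has invariant factors (1,1,1,1).

Computing H_k = (kernel of ∂_k) / (image of ∂_{k+1}):

  H_0: rank C_0 − rank ∂_1 = 6 − 4 = 2, and the invariant factors of ∂_1 are all 1, so H_0 = Z^2.
  H_1: rank ker ∂_1 − rank ∂_2 = (5 − 4) − 0 = 1, and there is no ∂_2, so H_1 = Z.

As a check, the Euler characteristic is 6 − 5 = 1, which agrees with 2 − 1 = 1.

H_0 ≅ Z^2,  H_1 ≅ Z.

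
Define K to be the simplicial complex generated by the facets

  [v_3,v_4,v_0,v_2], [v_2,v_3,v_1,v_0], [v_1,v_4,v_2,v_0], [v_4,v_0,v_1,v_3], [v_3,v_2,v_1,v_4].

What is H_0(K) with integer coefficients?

We work with the vertex ordering v_0 < v_1 < v_2 < v_3 < v_4. The simplices of K, each written with vertices in increasing order, are:

  0-simplices (5): [v_0], [v_1], [v_2], [v_3], [v_4]
  1-simplices (10): [v_0,v_1], [v_0,v_2], [v_0,v_3], [v_0,v_4], [v_1,v_2], [v_1,v_3], [v_1,v_4], [v_2,v_3], [v_2,v_4], [v_3,v_4]
  2-simplices (10): [v_0,v_1,v_2], [v_0,v_1,v_3], [v_0,v_1,v_4], [v_0,v_2,v_3], [v_0,v_2,v_4], [v_0,v_3,v_4], [v_1,v_2,v_3], [v_1,v_2,v_4], [v_1,v_3,v_4], [v_2,v_3,v_4]
  3-simplices (5): [v_0,v_1,v_2,v_3], [v_0,v_1,v_2,v_4], [v_0,v_1,v_3,v_4], [v_0,v_2,v_3,v_4], [v_1,v_2,v_3,v_4]

so the chain groups are C_0 ≅ Z^5, C_1 ≅ Z^10, C_2 ≅ Z^10, C_3 ≅ Z^5.

The boundary map ∂_1: C_1 → C_0 maps an edge to its endpoints' difference, ∂[p,q] = q − p. For instance
  ∂[v_0,v_2] = [v_2] − [v_0].
The 5×10 boundary matrix has rank 4 and Smith normal form diag(1,1,1,1).

Boundary ∂_2: C_2 → C_1 acts by ∂[p,q,r] = [q,r] − [p,r] + [p,q]. For instance
  ∂[v_0,v_2,v_4] = [v_2,v_4] − [v_0,v_4] + [v_0,v_2],
  ∂[v_1,v_3,v_4] = [v_3,v_4] − [v_1,v_4] + [v_1,v_3].
This gives a 10×10 integer matrix of rank 6; reducing to Smith normal form yields diagonal entries (1,1,1,1,1,1).

The boundary map ∂_3: C_3 → C_2 sends each 3-simplex σ to the alternating sum Σ_i (−1)^i (σ with its i-th vertex removed). For instance
  ∂[v_0,v_1,v_3,v_4] = [v_1,v_3,v_4] − [v_0,v_3,v_4] + [v_0,v_1,v_4] − [v_0,v_1,v_3],
  ∂[v_0,v_1,v_2,v_3] = [v_1,v_2,v_3] − [v_0,v_2,v_3] + [v_0,v_1,v_3] − [v_0,v_1,v_2].
As a 10×5 matrix over Z this has rank 4, with invariant factors (1,1,1,1).

From H_k ≅ ker(∂_k) / im(∂_{k+1}) we obtain:

  H_0: rank C_0 − rank ∂_1 = 5 − 4 = 1, and the invariant factors of ∂_1 are all 1, so H_0 = Z.

(K is a triangulation of the 3-sphere S^3.)

H_0 = Z.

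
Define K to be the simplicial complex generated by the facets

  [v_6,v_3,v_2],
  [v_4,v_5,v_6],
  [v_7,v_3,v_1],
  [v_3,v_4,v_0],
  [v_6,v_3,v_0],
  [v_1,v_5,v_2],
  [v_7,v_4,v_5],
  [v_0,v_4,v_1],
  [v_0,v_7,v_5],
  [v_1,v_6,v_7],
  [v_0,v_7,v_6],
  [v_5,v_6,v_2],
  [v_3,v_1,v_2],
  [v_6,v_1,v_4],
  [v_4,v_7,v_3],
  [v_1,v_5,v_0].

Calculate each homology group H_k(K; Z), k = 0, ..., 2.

Fix the vertex order v_0 < v_1 < v_2 < v_3 < v_4 < v_5 < v_6 < v_7 and write every simplex with vertices in increasing order. Then dim K = 2 and the simplices of K are:

  0-simplices (8): [v_0], [v_1], [v_2], [v_3], [v_4], [v_5], [v_6], [v_7]
  1-simplices (24): (24 of them)
  2-simplices (16): (16 of them)

giving chain groups C_0 ≅ Z^8, C_1 ≅ Z^24, C_2 ≅ Z^16.

∂_1: C_1 → C_0 is given by ∂[p,q] = [q] − [p]. For instance
  ∂[v_6,v_7] = [v_7] − [v_6].
As a 8×24 matrix over Z this has rank 7, with invariant factors (1,1,1,1,1,1,1).

Boundary ∂_2: C_2 → C_1 maps a triangle to the signed sum of its edges. For instance
  ∂[v_3,v_4,v_7] = [v_4,v_7] − [v_3,v_7] + [v_3,v_4],
  ∂[v_0,v_5,v_7] = [v_5,v_7] − [v_0,v_7] + [v_0,v_5].
The 24×16 boundary matrix has rank 15 and Smith normal form diag(1,1,1,1,1,1,1,1,1,1,1,1,1,1,1).

Now H_k = ker ∂_k / im ∂_{k+1}, so:

  H_0: rank C_0 − rank ∂_1 = 8 − 7 = 1, and the invariant factors of ∂_1 are all 1, so H_0 ≅ Z.
  H_1: rank ker ∂_1 − rank ∂_2 = (24 − 7) − 15 = 2, and the invariant factors of ∂_2 are all 1, so H_1 ≅ Z^2.
  H_2: rank ker ∂_2 − rank ∂_3 = (16 − 15) − 0 = 1, and there is no ∂_3, so H_2 ≅ Z.

(K is a triangulation of the torus T^2.)

H_0 ≅ Z,  H_1 ≅ Z^2,  H_2 ≅ Z.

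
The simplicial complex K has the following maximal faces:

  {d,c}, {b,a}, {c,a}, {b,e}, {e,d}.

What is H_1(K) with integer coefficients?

H_1 = Z.

K has 5 vertices, 5 edges.
rank ∂_1 = 4, rank ∂_2 = 0 ⇒ b_1 = 5 − 4 − 0 = 1. So H_1 ≅ Z.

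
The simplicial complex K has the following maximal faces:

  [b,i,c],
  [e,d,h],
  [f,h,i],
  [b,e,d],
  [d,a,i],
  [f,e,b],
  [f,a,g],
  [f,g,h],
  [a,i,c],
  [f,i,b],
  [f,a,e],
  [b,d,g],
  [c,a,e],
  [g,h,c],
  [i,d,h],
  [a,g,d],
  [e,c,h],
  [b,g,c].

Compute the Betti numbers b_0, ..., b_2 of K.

b_0 = 1, b_1 = 2, b_2 = 1.

Take the total order a < b < c < d < e < f < g < h < i on the vertex set. Then K (dimension 2) consists of the simplices:

  0-simplices (9): a, b, c, d, e, f, g, h, i
  1-simplices (27): ac, ad, ae, af, ag, ai, bc, bd, be, bf, bg, bi, ce, cg, ch, ci, de, dg, dh, di, ef, eh, fg, fh, fi, gh, hi
  2-simplices (18): ace, aci, adg, adi, aef, afg, bcg, bci, bde, bdg, bef, bfi, ceh, cgh, deh, dhi, fgh, fhi

giving chain groups C_0 ≅ Z^9, C_1 ≅ Z^27, C_2 ≅ Z^18.

The boundary map ∂_1: C_1 → C_0 is given by ∂[p,q] = [q] − [p]. For instance
  ∂fg = g − f.
This gives a 9×27 integer matrix of rank 8; reducing to Smith normal form yields diagonal entries (1,1,1,1,1,1,1,1).

Boundary ∂_2: C_2 → C_1 acts by ∂[p,q,r] = [q,r] − [p,r] + [p,q]. For instance
  ∂fhi = hi − fi + fh,
  ∂bef = ef − bf + be.
As a 27×18 matrix over Z this has rank 17, with invariant factors (1,1,1,1,1,1,1,1,1,1,1,1,1,1,1,1,1).

Now H_k = ker ∂_k / im ∂_{k+1}, so:

  H_0: rank C_0 − rank ∂_1 = 9 − 8 = 1, and the invariant factors of ∂_1 are all 1, so H_0 = Z.
  H_1: rank ker ∂_1 − rank ∂_2 = (27 − 8) − 17 = 2, and the invariant factors of ∂_2 are all 1, so H_1 = Z^2.
  H_2: rank ker ∂_2 − rank ∂_3 = (18 − 17) − 0 = 1, and there is no ∂_3, so H_2 = Z.

As a check, the Euler characteristic is 9 − 27 + 18 = 0, which agrees with 1 − 2 + 1 = 0.

Hence the Betti numbers are b_0 = 1, b_1 = 2, b_2 = 1.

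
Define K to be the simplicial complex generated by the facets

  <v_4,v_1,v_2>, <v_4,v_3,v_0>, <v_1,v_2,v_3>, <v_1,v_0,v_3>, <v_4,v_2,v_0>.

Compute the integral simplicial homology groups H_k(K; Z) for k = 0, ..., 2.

H_0 = Z,  H_1 = Z,  H_2 = 0.

Fix the vertex order v_0 < v_1 < v_2 < v_3 < v_4 and write every simplex with vertices in increasing order. Then dim K = 2 and the simplices of K are:

  0-simplices (5): [v_0], [v_1], [v_2], [v_3], [v_4]
  1-simplices (10): [v_0,v_1], [v_0,v_2], [v_0,v_3], [v_0,v_4], [v_1,v_2], [v_1,v_3], [v_1,v_4], [v_2,v_3], [v_2,v_4], [v_3,v_4]
  2-simplices (5): [v_0,v_1,v_3], [v_0,v_2,v_4], [v_0,v_3,v_4], [v_1,v_2,v_3], [v_1,v_2,v_4]

giving chain groups C_0 ≅ Z^5, C_1 ≅ Z^10, C_2 ≅ Z^5.

Boundary ∂_1: C_1 → C_0 sends each edge [p,q] (with p < q) to q − p. For instance
  ∂[v_0,v_2] = [v_2] − [v_0].
As a 5×10 matrix over Z this has rank 4, with invariant factors (1,1,1,1).

The boundary map ∂_2: C_2 → C_1 acts by ∂[p,q,r] = [q,r] − [p,r] + [p,q]. For instance
  ∂[v_1,v_2,v_3] = [v_2,v_3] − [v_1,v_3] + [v_1,v_2],
  ∂[v_0,v_3,v_4] = [v_3,v_4] − [v_0,v_4] + [v_0,v_3].
The 10×5 boundary matrix has rank 5 and Smith normal form diag(1,1,1,1,1).

Now H_k = ker ∂_k / im ∂_{k+1}, so:

  H_0: rank C_0 − rank ∂_1 = 5 − 4 = 1, and the invariant factors of ∂_1 are all 1, so H_0 ≅ Z.
  H_1: rank ker ∂_1 − rank ∂_2 = (10 − 4) − 5 = 1, and the invariant factors of ∂_2 are all 1, so H_1 ≅ Z.
  H_2: rank ker ∂_2 − rank ∂_3 = (5 − 5) − 0 = 0, and there is no ∂_3, so H_2 ≅ 0.

As a check, the Euler characteristic is 5 − 10 + 5 = 0, which agrees with 1 − 1 + 0 = 0.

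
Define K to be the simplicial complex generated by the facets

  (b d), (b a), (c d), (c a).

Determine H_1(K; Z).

K has 4 vertices, 4 edges.
rank ∂_1 = 3, rank ∂_2 = 0 ⇒ b_1 = 4 − 3 − 0 = 1. So H_1 ≅ Z.

H_1 ≅ Z.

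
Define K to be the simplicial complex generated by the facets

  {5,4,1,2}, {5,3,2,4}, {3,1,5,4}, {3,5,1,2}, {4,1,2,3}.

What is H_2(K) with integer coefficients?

Order the vertices as 1 < 2 < 3 < 4 < 5. Listing each simplex with vertices in this order, K has dimension 3 with simplices:

  0-simplices (5): [1], [2], [3], [4], [5]
  1-simplices (10): [1,2], [1,3], [1,4], [1,5], [2,3], [2,4], [2,5], [3,4], [3,5], [4,5]
  2-simplices (10): [1,2,3], [1,2,4], [1,2,5], [1,3,4], [1,3,5], [1,4,5], [2,3,4], [2,3,5], [2,4,5], [3,4,5]
  3-simplices (5): [1,2,3,4], [1,2,3,5], [1,2,4,5], [1,3,4,5], [2,3,4,5]

so the chain groups are C_0 ≅ Z^5, C_1 ≅ Z^10, C_2 ≅ Z^10, C_3 ≅ Z^5.

∂_1: C_1 → C_0 maps an edge to its endpoints' difference, ∂[p,q] = q − p. For instance
  ∂[2,5] = [5] − [2].
The resulting 5×10 matrix has rank 4, and its Smith normal form has invariant factors (1,1,1,1).

∂_2: C_2 → C_1 sends each 2-simplex [p,q,r] to [q,r] − [p,r] + [p,q]. For instance
  ∂[1,3,4] = [3,4] − [1,4] + [1,3],
  ∂[2,3,5] = [3,5] − [2,5] + [2,3].
As a 10×10 matrix over Z this has rank 6, with invariant factors (1,1,1,1,1,1).

∂_3: C_3 → C_2 sends each 3-simplex σ to the alternating sum Σ_i (−1)^i (σ with its i-th vertex removed). For instance
  ∂[2,3,4,5] = [3,4,5] − [2,4,5] + [2,3,5] − [2,3,4],
  ∂[1,2,3,4] = [2,3,4] − [1,3,4] + [1,2,4] − [1,2,3].
The 10×5 boundary matrix has rank 4 and Smith normal form diag(1,1,1,1).

Reading off H_k = ker ∂_k / im ∂_{k+1}:

  H_2: rank ker ∂_2 − rank ∂_3 = (10 − 6) − 4 = 0, and the invariant factors of ∂_3 are all 1, so H_2 = 0.

H_2 = 0.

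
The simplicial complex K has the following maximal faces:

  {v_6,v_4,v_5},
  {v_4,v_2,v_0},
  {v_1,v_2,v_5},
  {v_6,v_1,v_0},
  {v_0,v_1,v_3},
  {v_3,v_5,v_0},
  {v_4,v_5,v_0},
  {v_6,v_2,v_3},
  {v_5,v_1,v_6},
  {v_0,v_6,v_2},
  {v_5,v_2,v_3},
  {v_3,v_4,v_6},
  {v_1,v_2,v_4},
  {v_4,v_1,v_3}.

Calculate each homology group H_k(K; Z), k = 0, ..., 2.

Fix the vertex order v_0 < v_1 < v_2 < v_3 < v_4 < v_5 < v_6 and write every simplex with vertices in increasing order. Then dim K = 2 and the simplices of K are:

  0-simplices (7): [v_0], [v_1], [v_2], [v_3], [v_4], [v_5], [v_6]
  1-simplices (21): (21 of them)
  2-simplices (14): (14 of them)

Hence C_0 ≅ Z^7, C_1 ≅ Z^21, C_2 ≅ Z^14.

The boundary map ∂_1: C_1 → C_0 is given by ∂[p,q] = [q] − [p]. For instance
  ∂[v_1,v_5] = [v_5] − [v_1].
The 7×21 boundary matrix has rank 6 and Smith normal form diag(1,1,1,1,1,1).

Boundary ∂_2: C_2 → C_1 acts by ∂[p,q,r] = [q,r] − [p,r] + [p,q]. For instance
  ∂[v_1,v_2,v_4] = [v_2,v_4] − [v_1,v_4] + [v_1,v_2],
  ∂[v_0,v_3,v_5] = [v_3,v_5] − [v_0,v_5] + [v_0,v_3].
As a 21×14 matrix over Z this has rank 13, with invariant factors (1,1,1,1,1,1,1,1,1,1,1,1,1).

Reading off H_k = ker ∂_k / im ∂_{k+1}:

  H_0: rank C_0 − rank ∂_1 = 7 − 6 = 1, and the invariant factors of ∂_1 are all 1, so H_0 = Z.
  H_1: rank ker ∂_1 − rank ∂_2 = (21 − 6) − 13 = 2, and the invariant factors of ∂_2 are all 1, so H_1 = Z^2.
  H_2: rank ker ∂_2 − rank ∂_3 = (14 − 13) − 0 = 1, and there is no ∂_3, so H_2 = Z.

H_0 ≅ Z,  H_1 ≅ Z^2,  H_2 ≅ Z.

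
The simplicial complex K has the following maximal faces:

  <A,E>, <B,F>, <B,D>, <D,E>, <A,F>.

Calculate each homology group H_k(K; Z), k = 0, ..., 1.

K has 5 vertices, 5 edges.
rank ∂_0 = 0, rank ∂_1 = 4 ⇒ b_0 = 5 − 0 − 4 = 1; all invariant factors of ∂_1 are 1 so no torsion. So H_0 = Z.
rank ∂_1 = 4, rank ∂_2 = 0 ⇒ b_1 = 5 − 4 − 0 = 1. So H_1 = Z.

H_0 ≅ Z,  H_1 ≅ Z.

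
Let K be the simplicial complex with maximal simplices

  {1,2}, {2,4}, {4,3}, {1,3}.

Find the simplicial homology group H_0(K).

H_0 ≅ Z.

K has 4 vertices, 4 edges.
rank ∂_0 = 0, rank ∂_1 = 3 ⇒ b_0 = 4 − 0 − 3 = 1; all invariant factors of ∂_1 are 1 so no torsion. So H_0 = Z.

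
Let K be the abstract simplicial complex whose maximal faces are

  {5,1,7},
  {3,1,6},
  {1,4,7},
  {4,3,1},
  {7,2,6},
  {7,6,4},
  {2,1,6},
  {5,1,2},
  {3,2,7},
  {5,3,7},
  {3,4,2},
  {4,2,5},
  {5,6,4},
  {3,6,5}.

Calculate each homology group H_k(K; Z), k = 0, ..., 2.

H_0 = Z,  H_1 = Z^2,  H_2 = Z.

We work with the vertex ordering 1 < 2 < 3 < 4 < 5 < 6 < 7. The simplices of K, each written with vertices in increasing order, are:

  0-simplices (7): [1], [2], [3], [4], [5], [6], [7]
  1-simplices (21): [1,2], [1,3], [1,4], [1,5], [1,6], [1,7], [2,3], [2,4], [2,5], [2,6], [2,7], [3,4], [3,5], [3,6], [3,7], [4,5], [4,6], [4,7], [5,6], [5,7], [6,7]
  2-simplices (14): [1,2,5], [1,2,6], [1,3,4], [1,3,6], [1,4,7], [1,5,7], [2,3,4], [2,3,7], [2,4,5], [2,6,7], [3,5,6], [3,5,7], [4,5,6], [4,6,7]

so the chain groups are C_0 ≅ Z^7, C_1 ≅ Z^21, C_2 ≅ Z^14.

Boundary ∂_1: C_1 → C_0 sends each edge [p,q] (with p < q) to q − p. For instance
  ∂[6,7] = [7] − [6].
The 7×21 boundary matrix has rank 6 and Smith normal form diag(1,1,1,1,1,1).

∂_2: C_2 → C_1 maps a triangle to the signed sum of its edges. For instance
  ∂[1,2,6] = [2,6] − [1,6] + [1,2],
  ∂[4,6,7] = [6,7] − [4,7] + [4,6].
The resulting 21×14 matrix has rank 13, and its Smith normal form has invariant factors (1,1,1,1,1,1,1,1,1,1,1,1,1).

From H_k ≅ ker(∂_k) / im(∂_{k+1}) we obtain:

  H_0: rank C_0 − rank ∂_1 = 7 − 6 = 1, and the invariant factors of ∂_1 are all 1, so H_0 = Z.
  H_1: rank ker ∂_1 − rank ∂_2 = (21 − 6) − 13 = 2, and the invariant factors of ∂_2 are all 1, so H_1 = Z^2.
  H_2: rank ker ∂_2 − rank ∂_3 = (14 − 13) − 0 = 1, and there is no ∂_3, so H_2 = Z.

As a check, the Euler characteristic is 7 − 21 + 14 = 0, which agrees with 1 − 2 + 1 = 0.
(K is a triangulation of the torus T^2.)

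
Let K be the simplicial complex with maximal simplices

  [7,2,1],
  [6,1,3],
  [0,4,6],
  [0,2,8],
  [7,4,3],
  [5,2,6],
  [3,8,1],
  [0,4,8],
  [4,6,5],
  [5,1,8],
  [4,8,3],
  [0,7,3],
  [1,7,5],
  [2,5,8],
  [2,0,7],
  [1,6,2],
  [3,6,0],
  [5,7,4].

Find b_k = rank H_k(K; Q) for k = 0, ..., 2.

We work with the vertex ordering 0 < 1 < 2 < 3 < 4 < 5 < 6 < 7 < 8. The simplices of K, each written with vertices in increasing order, are:

  0-simplices (9): [0], [1], [2], [3], [4], [5], [6], [7], [8]
  1-simplices (27): (27 of them)
  2-simplices (18): [0,2,7], [0,2,8], [0,3,6], [0,3,7], [0,4,6], [0,4,8], [1,2,6], [1,2,7], [1,3,6], [1,3,8], [1,5,7], [1,5,8], [2,5,6], [2,5,8], [3,4,7], [3,4,8], [4,5,6], [4,5,7]

giving chain groups C_0 ≅ Z^9, C_1 ≅ Z^27, C_2 ≅ Z^18.

The boundary map ∂_1: C_1 → C_0 is given by ∂[p,q] = [q] − [p]. For instance
  ∂[2,5] = [5] − [2].
The resulting 9×27 matrix has rank 8, and its Smith normal form has invariant factors (1,1,1,1,1,1,1,1).

∂_2: C_2 → C_1 sends each 2-simplex [p,q,r] to [q,r] − [p,r] + [p,q]. For instance
  ∂[0,3,6] = [3,6] − [0,6] + [0,3],
  ∂[1,3,6] = [3,6] − [1,6] + [1,3].
As a 27×18 matrix over Z this has rank 18, with invariant factors (1,1,1,1,1,1,1,1,1,1,1,1,1,1,1,1,1,2).

Reading off H_k = ker ∂_k / im ∂_{k+1}:

  H_0: rank C_0 − rank ∂_1 = 9 − 8 = 1, and the invariant factors of ∂_1 are all 1, so H_0 ≅ Z.
  H_1: rank ker ∂_1 − rank ∂_2 = (27 − 8) − 18 = 1, and ∂_2 has invariant factor 2 > 1, so H_1 ≅ Z ⊕ Z_2.
  H_2: rank ker ∂_2 − rank ∂_3 = (18 − 18) − 0 = 0, and there is no ∂_3, so H_2 ≅ 0.

Hence the Betti numbers are b_0 = 1, b_1 = 1, b_2 = 0.

b_0 = 1, b_1 = 1, b_2 = 0.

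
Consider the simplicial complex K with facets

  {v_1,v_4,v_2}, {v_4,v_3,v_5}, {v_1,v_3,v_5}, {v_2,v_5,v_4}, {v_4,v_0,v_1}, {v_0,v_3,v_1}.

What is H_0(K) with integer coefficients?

We work with the vertex ordering v_0 < v_1 < v_2 < v_3 < v_4 < v_5. The simplices of K, each written with vertices in increasing order, are:

  0-simplices (6): [v_0], [v_1], [v_2], [v_3], [v_4], [v_5]
  1-simplices (12): [v_0,v_1], [v_0,v_3], [v_0,v_4], [v_1,v_2], [v_1,v_3], [v_1,v_4], [v_1,v_5], [v_2,v_4], [v_2,v_5], [v_3,v_4], [v_3,v_5], [v_4,v_5]
  2-simplices (6): [v_0,v_1,v_3], [v_0,v_1,v_4], [v_1,v_2,v_4], [v_1,v_3,v_5], [v_2,v_4,v_5], [v_3,v_4,v_5]

Hence C_0 ≅ Z^6, C_1 ≅ Z^12, C_2 ≅ Z^6.

The boundary map ∂_1: C_1 → C_0 is given by ∂[p,q] = [q] − [p]. For instance
  ∂[v_2,v_4] = [v_4] − [v_2].
This gives a 6×12 integer matrix of rank 5; reducing to Smith normal form yields diagonal entries (1,1,1,1,1).

The boundary map ∂_2: C_2 → C_1 maps a triangle to the signed sum of its edges. For instance
  ∂[v_3,v_4,v_5] = [v_4,v_5] − [v_3,v_5] + [v_3,v_4],
  ∂[v_1,v_3,v_5] = [v_3,v_5] − [v_1,v_5] + [v_1,v_3].
The resulting 12×6 matrix has rank 6, and its Smith normal form has invariant factors (1,1,1,1,1,1).

Computing H_k = (kernel of ∂_k) / (image of ∂_{k+1}):

  H_0: rank C_0 − rank ∂_1 = 6 − 5 = 1, and the invariant factors of ∂_1 are all 1, so H_0 = Z.

(K is a triangulation of the cylinder S^1 x I.)

H_0 = Z.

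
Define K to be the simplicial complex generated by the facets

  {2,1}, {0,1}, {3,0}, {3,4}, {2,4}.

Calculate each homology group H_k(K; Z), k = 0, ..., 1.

Order the vertices as 0 < 1 < 2 < 3 < 4. Listing each simplex with vertices in this order, K has dimension 1 with simplices:

  0-simplices (5): [0], [1], [2], [3], [4]
  1-simplices (5): [0,1], [0,3], [1,2], [2,4], [3,4]

giving chain groups C_0 ≅ Z^5, C_1 ≅ Z^5.

Boundary ∂_1: C_1 → C_0 maps an edge to its endpoints' difference, ∂[p,q] = q − p.
This gives a 5×5 integer matrix of rank 4; reducing to Smith normal form yields diagonal entries (1,1,1,1).

Reading off H_k = ker ∂_k / im ∂_{k+1}:

  H_0: rank C_0 − rank ∂_1 = 5 − 4 = 1, and the invariant factors of ∂_1 are all 1, so H_0 ≅ Z.
  H_1: rank ker ∂_1 − rank ∂_2 = (5 − 4) − 0 = 1, and there is no ∂_2, so H_1 ≅ Z.

As a check, the Euler characteristic is 5 − 5 = 0, which agrees with 1 − 1 = 0.

H_0 ≅ Z,  H_1 ≅ Z.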